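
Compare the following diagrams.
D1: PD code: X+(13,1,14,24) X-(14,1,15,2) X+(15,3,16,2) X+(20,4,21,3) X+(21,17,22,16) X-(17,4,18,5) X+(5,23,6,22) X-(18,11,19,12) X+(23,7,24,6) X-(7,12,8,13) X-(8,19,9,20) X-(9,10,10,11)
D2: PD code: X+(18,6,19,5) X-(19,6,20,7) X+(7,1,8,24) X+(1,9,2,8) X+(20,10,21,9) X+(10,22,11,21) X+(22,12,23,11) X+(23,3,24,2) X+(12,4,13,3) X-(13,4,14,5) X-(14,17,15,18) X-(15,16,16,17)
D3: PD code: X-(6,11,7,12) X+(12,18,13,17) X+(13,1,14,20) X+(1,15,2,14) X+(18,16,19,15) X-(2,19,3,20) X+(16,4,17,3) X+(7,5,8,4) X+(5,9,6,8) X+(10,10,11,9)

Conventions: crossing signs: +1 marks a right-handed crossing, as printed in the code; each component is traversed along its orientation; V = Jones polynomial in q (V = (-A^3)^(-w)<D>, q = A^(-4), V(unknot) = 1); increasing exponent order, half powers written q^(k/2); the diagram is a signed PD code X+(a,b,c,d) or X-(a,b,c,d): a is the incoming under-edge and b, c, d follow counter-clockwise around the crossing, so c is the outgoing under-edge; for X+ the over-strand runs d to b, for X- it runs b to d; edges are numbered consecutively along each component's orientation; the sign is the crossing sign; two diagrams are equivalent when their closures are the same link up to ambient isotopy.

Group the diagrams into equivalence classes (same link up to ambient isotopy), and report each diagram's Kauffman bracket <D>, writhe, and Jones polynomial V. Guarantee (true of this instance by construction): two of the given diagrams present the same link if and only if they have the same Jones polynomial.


grouping into links: {D1} | {D2} | {D3}
V(D1) = q + q^3 - q^4  (w 0, c 12, <D> = -A^-16 + A^-12 + A^-4)
V(D2) = q^2 + 2q^4 - 2q^5 + q^6 - 2q^7 + q^8  [12 crossings, <D> = A^-20 - 2A^-16 + A^-12 - 2A^-8 + 2A^-4 + A^4, w = +4]
V(D3) = q - q^2 + 2q^3 - q^4 + q^5 - q^6  [10 crossings, <D> = -A^-6 + A^-2 - A^2 + 2A^6 - A^10 + A^14, w = +6]
why: 3 values of V(q) split the 3 diagrams


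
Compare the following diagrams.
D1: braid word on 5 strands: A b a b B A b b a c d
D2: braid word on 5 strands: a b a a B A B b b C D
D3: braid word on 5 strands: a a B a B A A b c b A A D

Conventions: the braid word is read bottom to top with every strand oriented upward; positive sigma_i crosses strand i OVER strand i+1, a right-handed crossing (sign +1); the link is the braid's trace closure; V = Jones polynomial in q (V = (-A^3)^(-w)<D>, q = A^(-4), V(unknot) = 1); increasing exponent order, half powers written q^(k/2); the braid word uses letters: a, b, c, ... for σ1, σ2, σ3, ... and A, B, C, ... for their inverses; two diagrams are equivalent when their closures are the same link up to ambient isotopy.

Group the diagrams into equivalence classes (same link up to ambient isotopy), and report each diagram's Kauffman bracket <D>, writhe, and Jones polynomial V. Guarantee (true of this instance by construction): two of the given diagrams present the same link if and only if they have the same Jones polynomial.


equivalence classes: {D1, D2} | {D3}
D1 (bracket -A^-3 + A^5 + A^9 + A^13; 11 crossings at w = +5): V = -q^(1/2) - q^(3/2) - q^(5/2) + q^(9/2)
V(D2) = -q^(1/2) - q^(3/2) - q^(5/2) + q^(9/2)  [11 crossings, <D> = -A^-15 + A^-7 + A^-3 + A, w = +1]
D3 (bracket A^-1 + A^7; 13 crossings at w = -1): V = -q^(-5/2) - q^(-1/2)
key observation: V(q) takes 2 values over 3 diagrams, fixing the grouping


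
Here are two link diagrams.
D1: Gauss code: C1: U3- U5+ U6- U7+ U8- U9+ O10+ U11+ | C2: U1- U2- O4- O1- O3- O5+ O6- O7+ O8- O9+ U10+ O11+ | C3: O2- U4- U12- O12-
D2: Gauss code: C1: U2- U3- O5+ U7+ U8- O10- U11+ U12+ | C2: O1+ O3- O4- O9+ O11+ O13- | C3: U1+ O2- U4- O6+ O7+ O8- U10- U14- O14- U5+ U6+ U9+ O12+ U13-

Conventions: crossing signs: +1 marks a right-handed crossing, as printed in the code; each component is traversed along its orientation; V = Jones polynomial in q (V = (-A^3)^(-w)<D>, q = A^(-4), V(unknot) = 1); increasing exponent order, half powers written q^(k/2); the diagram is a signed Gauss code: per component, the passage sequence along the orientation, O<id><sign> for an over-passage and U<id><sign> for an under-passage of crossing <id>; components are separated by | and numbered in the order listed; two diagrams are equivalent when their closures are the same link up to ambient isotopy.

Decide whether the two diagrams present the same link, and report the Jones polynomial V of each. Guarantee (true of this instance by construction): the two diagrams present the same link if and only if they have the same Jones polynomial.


equivalent: no
V(D1) = q^-2 + 2 + q^2  (w -2, c 12, <D> = A^-14 + 2A^-6 + A^2)
V(D2) = q^-1 + 2 + q  (w 0, c 14, <D> = A^-4 + 2 + A^4)
why: V(q) takes 2 values over 2 diagrams, fixing the grouping


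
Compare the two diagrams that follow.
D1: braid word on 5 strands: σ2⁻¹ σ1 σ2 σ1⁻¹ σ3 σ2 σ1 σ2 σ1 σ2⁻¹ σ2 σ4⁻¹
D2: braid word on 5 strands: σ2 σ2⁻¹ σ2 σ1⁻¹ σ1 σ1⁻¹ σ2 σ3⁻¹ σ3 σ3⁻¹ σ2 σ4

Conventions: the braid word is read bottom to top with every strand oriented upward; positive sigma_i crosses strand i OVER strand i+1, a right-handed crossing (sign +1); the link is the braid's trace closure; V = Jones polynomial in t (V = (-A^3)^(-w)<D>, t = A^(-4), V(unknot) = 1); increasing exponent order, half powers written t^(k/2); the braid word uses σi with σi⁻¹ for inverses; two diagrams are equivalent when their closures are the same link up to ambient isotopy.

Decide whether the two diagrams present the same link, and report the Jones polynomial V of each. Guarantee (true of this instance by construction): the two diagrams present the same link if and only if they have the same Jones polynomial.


same link: no
V(D1) = t - t^2 + 2t^3 - t^4 + t^5 - t^6  [12 crossings, <D> = -A^-12 + A^-8 - A^-4 + 2 - A^4 + A^8, w = +4]
V(D2) = t + t^3 - t^4  [12 crossings, <D> = -A^-10 + A^-6 + A^2, w = +2]
insight: V(t) takes 2 values over 2 diagrams, fixing the grouping


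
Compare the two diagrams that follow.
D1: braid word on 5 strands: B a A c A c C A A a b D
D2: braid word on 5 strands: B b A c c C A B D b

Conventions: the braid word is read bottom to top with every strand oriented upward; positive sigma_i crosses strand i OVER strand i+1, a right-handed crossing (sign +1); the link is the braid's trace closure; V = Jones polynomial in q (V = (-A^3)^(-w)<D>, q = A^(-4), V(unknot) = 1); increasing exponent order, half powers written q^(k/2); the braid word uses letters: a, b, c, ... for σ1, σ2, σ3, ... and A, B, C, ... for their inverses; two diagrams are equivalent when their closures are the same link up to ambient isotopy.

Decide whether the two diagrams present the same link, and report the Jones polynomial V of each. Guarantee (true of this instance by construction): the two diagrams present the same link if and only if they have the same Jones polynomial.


same link: yes
V(D1) = q^-3 + q^-2 + q^-1 + 1  [12 crossings, <D> = A^-6 + A^-2 + A^2 + A^6, w = -2]
V(D2) = q^-3 + q^-2 + q^-1 + 1  (w -2, c 10, <D> = A^-6 + A^-2 + A^2 + A^6)
note: one V(q) for all 2 diagrams — one class (guaranteed)


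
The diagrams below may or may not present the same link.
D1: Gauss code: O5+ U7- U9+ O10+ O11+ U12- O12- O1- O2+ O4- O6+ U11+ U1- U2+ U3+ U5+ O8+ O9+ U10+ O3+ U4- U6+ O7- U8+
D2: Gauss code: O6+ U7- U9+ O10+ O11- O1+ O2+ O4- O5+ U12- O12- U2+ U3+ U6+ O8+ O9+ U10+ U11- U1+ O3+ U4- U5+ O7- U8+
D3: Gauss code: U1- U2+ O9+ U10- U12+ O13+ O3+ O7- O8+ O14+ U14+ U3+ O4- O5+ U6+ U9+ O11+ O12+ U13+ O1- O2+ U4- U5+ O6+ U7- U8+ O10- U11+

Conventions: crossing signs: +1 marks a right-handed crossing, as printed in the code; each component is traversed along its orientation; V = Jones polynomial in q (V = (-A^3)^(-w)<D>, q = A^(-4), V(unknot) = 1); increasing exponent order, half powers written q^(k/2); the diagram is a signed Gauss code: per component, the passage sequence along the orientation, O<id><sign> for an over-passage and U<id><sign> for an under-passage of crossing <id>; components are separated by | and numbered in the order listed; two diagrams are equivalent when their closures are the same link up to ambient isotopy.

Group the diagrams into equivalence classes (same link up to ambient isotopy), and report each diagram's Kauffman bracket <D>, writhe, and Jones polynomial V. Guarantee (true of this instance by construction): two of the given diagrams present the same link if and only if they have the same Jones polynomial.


equivalence classes: {D1, D2, D3}
D1 (bracket -A^-12 + A^-8 - A^-4 + 2 - A^4 + A^8; 12 crossings at w = +4): V = q - q^2 + 2q^3 - q^4 + q^5 - q^6
V(D2) = q - q^2 + 2q^3 - q^4 + q^5 - q^6  (w +4, c 12, <D> = -A^-12 + A^-8 - A^-4 + 2 - A^4 + A^8)
V(D3) = q - q^2 + 2q^3 - q^4 + q^5 - q^6  [14 crossings, <D> = -A^-6 + A^-2 - A^2 + 2A^6 - A^10 + A^14, w = +6]
key observation: one V(q) for all 3 diagrams — one class (guaranteed)


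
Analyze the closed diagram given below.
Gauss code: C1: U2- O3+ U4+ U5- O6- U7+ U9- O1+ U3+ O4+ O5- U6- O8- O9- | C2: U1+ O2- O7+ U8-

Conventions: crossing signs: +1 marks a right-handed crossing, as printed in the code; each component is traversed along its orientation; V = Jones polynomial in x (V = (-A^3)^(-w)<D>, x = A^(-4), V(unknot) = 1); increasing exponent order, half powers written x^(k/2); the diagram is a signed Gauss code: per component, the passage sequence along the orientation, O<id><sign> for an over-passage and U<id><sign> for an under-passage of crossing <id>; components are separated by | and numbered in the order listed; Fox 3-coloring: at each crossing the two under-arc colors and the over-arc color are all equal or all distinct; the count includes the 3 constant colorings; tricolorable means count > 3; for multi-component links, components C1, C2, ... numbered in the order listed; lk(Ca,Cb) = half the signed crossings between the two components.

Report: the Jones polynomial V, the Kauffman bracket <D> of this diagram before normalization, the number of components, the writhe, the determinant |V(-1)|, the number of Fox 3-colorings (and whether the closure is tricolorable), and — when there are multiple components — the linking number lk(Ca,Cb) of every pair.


Jones polynomial: V(x) = -x^(-1/2) - x^(1/2)
<D> = A^-5 + A^-1; writhe -1
components 2, writhe -1 (9 crossings)
linking number lk(C1,C2) = 0
3-colorings: 9 of 3^9, det 0 — tricolorable
note: w = -1 shifts under R1 moves; the (-A^3)^(1) factor cancels that in V


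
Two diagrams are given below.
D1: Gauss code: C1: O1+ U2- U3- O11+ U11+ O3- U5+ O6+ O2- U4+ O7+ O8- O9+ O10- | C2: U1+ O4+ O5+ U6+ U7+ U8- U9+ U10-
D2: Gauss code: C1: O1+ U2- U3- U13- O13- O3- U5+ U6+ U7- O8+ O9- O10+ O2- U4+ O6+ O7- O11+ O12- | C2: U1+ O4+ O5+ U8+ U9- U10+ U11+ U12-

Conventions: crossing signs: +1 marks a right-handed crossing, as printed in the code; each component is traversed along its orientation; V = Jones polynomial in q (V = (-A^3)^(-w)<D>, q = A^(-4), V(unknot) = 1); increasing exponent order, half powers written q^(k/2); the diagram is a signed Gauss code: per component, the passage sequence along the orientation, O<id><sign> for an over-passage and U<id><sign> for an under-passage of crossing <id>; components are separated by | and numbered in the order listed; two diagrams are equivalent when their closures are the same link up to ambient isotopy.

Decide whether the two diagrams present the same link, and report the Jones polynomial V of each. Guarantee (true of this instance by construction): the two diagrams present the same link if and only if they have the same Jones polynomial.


same link: yes
V(D1) = -q^(1/2) + q^(3/2) - q^(5/2) - q^(9/2)  [11 crossings, <D> = A^-9 + A^-1 - A^3 + A^7, w = +3]
V(D2) = -q^(1/2) + q^(3/2) - q^(5/2) - q^(9/2)  (w +1, c 13, <D> = A^-15 + A^-7 - A^-3 + A)
note: one V(q) for all 2 diagrams — one class (guaranteed)


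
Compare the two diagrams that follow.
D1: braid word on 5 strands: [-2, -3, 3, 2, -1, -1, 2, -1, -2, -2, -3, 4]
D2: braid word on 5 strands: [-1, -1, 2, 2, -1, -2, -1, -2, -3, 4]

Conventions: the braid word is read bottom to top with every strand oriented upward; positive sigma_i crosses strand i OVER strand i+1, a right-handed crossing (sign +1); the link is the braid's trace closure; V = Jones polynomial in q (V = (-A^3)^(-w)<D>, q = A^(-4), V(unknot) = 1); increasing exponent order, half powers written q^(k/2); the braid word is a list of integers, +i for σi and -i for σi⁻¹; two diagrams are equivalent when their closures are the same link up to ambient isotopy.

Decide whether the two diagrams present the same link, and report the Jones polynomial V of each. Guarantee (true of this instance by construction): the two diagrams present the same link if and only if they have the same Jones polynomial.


same link: yes
V(D1) = -q^-6 + q^-5 - q^-4 + 2q^-3 - q^-2 + q^-1  [12 crossings, <D> = A^-8 - A^-4 + 2 - A^4 + A^8 - A^12, w = -4]
V(D2) = -q^-6 + q^-5 - q^-4 + 2q^-3 - q^-2 + q^-1  (w -4, c 10, <D> = A^-8 - A^-4 + 2 - A^4 + A^8 - A^12)
note: one V(q) for all 2 diagrams — one class (guaranteed)


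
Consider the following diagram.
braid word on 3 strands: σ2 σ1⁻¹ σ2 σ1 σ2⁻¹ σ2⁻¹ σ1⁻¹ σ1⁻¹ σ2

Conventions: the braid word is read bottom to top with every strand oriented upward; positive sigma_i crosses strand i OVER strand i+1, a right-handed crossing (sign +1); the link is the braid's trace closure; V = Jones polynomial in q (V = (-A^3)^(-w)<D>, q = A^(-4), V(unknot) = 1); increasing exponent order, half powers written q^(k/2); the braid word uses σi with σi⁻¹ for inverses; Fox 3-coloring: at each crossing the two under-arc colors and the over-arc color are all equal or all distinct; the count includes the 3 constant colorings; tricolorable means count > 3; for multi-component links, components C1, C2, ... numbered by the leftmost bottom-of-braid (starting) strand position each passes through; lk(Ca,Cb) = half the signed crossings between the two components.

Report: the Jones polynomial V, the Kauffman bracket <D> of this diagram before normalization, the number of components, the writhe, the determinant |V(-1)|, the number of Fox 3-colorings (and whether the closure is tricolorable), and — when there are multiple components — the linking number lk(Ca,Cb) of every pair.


V(q) = -q^(-9/2) + 2q^(-7/2) - 3q^(-5/2) + 3q^(-3/2) - 4q^(-1/2) + 2q^(1/2) - 2q^(3/2) + q^(5/2)
bracket: -A^-13 + 2A^-9 - 2A^-5 + 4A^-1 - 3A^3 + 3A^7 - 2A^11 + A^15, w = -1
2 components, writhe -1, over 9 crossings
lk(C1,C2) = -1
det 18, colorings 9 of 3^9 — tricolorable
observation: |V(-1)| = 18: so tricolorable, since 3 divides 18


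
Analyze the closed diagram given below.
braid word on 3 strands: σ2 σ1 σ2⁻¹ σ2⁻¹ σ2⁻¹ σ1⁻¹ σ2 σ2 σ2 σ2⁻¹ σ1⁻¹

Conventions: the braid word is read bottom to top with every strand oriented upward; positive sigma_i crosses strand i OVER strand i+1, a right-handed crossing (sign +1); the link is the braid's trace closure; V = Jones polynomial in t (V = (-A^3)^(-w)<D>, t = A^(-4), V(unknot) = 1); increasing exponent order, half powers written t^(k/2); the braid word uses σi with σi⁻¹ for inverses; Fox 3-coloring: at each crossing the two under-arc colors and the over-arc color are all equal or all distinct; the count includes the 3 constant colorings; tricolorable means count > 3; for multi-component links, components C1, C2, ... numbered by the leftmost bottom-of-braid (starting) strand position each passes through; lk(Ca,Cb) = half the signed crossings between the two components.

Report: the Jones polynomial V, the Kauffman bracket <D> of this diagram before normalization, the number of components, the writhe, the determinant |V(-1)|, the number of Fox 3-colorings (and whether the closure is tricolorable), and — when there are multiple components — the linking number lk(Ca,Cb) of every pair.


Jones polynomial: V(t) = -t^(-9/2) + t^(-7/2) - 2t^(-5/2) + 2t^(-3/2) - 3t^(-1/2) + t^(1/2) - t^(3/2) + t^(5/2)
<D> = -A^-13 + A^-9 - A^-5 + 3A^-1 - 2A^3 + 2A^7 - A^11 + A^15; writhe -1
components 2, writhe -1 (11 crossings)
linking number lk(C1,C2) = -2
3-colorings: 9 of 3^11, det 12 — tricolorable
note: w = -1 (over 11 crossings) is diagram-only; (-A^3)^(1) removes it from V


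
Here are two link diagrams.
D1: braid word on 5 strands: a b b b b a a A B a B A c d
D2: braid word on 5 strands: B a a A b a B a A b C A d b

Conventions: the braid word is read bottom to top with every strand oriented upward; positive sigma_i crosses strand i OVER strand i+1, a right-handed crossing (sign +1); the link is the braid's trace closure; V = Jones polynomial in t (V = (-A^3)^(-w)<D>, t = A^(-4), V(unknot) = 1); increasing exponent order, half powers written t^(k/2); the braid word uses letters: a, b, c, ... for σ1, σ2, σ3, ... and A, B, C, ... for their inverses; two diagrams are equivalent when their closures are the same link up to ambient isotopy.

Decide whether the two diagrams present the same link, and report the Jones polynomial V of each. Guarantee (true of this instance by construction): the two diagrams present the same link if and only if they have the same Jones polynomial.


same link: no
V(D1) = t - t^2 + 2t^3 - t^4 + t^5 - t^6  [14 crossings, <D> = -A^-6 + A^-2 - A^2 + 2A^6 - A^10 + A^14, w = +6]
D2 (bracket A^6; 14 crossings at w = +2): V = 1
note: V(t) takes 2 values over 2 diagrams, fixing the grouping


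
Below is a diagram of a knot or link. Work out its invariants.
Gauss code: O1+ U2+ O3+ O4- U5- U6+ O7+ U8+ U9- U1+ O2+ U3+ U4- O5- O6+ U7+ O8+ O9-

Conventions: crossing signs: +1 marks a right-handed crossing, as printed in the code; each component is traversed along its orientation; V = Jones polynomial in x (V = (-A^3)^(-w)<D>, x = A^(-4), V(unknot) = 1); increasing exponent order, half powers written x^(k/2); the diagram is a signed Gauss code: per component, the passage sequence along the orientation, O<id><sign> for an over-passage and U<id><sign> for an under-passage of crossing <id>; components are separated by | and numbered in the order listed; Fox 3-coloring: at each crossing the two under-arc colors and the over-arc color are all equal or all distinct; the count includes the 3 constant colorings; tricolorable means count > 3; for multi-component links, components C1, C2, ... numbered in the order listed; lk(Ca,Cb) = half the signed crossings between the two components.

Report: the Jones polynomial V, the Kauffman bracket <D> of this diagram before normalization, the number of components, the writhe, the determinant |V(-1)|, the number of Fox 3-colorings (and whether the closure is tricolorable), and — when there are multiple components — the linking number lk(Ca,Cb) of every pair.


Jones polynomial: V(x) = x + x^3 - x^4
<D> = A^-7 - A^-3 - A^5; writhe +3
components 1, writhe +3 (9 crossings)
3-colorings: 9 of 3^9, det 3 — tricolorable
note: w = +3 shifts under R1 moves; the (-A^3)^(-3) factor cancels that in V


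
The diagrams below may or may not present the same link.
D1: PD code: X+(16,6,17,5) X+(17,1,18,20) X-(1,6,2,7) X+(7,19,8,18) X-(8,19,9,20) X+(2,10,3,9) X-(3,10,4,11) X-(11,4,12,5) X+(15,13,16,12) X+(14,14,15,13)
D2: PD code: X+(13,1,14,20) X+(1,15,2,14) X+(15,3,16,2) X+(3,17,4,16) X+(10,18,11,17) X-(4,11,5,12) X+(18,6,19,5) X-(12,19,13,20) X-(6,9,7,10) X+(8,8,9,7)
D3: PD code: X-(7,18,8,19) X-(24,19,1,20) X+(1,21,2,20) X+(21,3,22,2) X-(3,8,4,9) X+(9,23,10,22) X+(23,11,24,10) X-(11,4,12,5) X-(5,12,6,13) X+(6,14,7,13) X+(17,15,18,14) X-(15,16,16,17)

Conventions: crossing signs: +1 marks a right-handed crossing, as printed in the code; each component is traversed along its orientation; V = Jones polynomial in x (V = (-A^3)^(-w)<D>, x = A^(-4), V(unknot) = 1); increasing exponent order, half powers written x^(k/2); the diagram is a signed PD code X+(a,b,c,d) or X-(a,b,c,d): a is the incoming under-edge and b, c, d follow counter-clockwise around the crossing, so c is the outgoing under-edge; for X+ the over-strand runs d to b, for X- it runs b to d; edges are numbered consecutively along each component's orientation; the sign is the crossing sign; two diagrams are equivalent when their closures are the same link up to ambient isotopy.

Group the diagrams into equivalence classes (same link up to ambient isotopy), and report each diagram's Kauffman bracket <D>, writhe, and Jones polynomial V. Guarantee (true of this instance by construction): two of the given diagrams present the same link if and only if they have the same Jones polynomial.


grouping into links: {D1} | {D2} | {D3}
V(D1) = 1  (w +2, c 10, <D> = A^6)
V(D2) = x - x^2 + 2x^3 - x^4 + x^5 - x^6  (w +4, c 10, <D> = -A^-12 + A^-8 - A^-4 + 2 - A^4 + A^8)
V(D3) = -x^-3 + 2x^-2 - 2x^-1 + 3 - 2x + 2x^2 - x^3  [12 crossings, <D> = -A^-12 + 2A^-8 - 2A^-4 + 3 - 2A^4 + 2A^8 - A^12, w = 0]
why: 3 values of V(x) split the 3 diagrams


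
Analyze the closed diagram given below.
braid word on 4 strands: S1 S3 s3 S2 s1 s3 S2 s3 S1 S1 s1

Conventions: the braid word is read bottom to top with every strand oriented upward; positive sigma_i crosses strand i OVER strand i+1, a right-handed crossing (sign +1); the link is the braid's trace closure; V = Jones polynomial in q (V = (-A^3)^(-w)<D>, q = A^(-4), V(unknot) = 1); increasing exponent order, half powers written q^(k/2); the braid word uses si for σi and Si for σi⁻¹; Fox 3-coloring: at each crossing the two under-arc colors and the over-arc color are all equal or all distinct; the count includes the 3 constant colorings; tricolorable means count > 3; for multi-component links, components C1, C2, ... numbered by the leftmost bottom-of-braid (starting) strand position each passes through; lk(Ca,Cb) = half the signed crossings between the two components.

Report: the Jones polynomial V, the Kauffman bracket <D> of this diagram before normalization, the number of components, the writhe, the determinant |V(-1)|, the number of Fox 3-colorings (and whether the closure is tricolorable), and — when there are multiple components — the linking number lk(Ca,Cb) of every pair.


Jones polynomial: V(q) = q^-4 - q^-3 + q^-2 - 2q^-1 + 2 - q + q^2
<D> = -A^-11 + A^-7 - 2A^-3 + 2A - A^5 + A^9 - A^13; writhe -1
components 1, writhe -1 (11 crossings)
3-colorings: 9 of 3^11, det 9 — tricolorable
note: w = -1 shifts under R1 moves; the (-A^3)^(1) factor cancels that in V


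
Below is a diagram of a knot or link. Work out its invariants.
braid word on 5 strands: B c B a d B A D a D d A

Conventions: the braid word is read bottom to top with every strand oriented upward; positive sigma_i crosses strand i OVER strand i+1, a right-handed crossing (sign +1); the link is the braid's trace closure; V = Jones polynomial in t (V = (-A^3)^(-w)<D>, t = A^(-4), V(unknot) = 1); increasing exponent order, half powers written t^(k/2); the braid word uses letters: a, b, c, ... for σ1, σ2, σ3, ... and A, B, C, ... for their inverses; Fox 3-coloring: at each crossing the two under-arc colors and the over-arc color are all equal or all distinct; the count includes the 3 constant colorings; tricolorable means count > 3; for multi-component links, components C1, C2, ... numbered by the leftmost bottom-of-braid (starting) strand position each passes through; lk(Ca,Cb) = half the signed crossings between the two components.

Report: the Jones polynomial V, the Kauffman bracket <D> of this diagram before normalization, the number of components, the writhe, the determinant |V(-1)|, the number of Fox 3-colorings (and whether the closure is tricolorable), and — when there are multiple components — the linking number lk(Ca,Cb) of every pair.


V = t^-3 + t^-2 + t^-1 + 1
<D> = A^-6 + A^-2 + A^2 + A^6 (w = -2)
3 components over 12 crossings, w = -2
lk(C1,C2): -1
lk(C1,C3) = 0
linking number lk(C2,C3) = 0
9 Fox colorings among 3^12, |V(-1)| = 0: tricolorable
why: inverse pairs cancel, leaving σ2⁻¹ σ3 σ2⁻¹ σ1 σ4 σ2⁻¹ σ1⁻¹ σ4⁻¹


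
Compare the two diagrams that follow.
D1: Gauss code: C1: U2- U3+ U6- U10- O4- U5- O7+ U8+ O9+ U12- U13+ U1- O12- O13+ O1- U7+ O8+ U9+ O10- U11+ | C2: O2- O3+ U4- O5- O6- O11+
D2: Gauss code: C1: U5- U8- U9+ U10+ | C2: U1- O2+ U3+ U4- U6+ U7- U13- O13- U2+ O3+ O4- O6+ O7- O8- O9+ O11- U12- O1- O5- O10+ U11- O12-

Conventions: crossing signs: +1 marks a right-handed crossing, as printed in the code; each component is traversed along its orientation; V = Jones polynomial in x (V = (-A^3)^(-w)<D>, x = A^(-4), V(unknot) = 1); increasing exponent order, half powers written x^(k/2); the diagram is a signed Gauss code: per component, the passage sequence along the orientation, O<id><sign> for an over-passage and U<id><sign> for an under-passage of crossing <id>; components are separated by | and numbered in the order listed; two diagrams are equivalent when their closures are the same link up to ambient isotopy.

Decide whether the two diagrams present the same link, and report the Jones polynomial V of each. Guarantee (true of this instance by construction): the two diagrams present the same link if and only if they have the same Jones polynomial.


same link: no
V(D1) = -x^(-3/2) - 2x^(1/2) + x^(3/2) - x^(5/2) + x^(7/2)  [13 crossings, <D> = -A^-17 + A^-13 - A^-9 + 2A^-5 + A^3, w = -1]
V(D2) = x^(-9/2) - x^(-5/2) - x^(-3/2) - x^(-1/2)  (w -3, c 13, <D> = A^-7 + A^-3 + A - A^9)
note: 2 classes among 2 diagrams; unequal V(x) rules out equality


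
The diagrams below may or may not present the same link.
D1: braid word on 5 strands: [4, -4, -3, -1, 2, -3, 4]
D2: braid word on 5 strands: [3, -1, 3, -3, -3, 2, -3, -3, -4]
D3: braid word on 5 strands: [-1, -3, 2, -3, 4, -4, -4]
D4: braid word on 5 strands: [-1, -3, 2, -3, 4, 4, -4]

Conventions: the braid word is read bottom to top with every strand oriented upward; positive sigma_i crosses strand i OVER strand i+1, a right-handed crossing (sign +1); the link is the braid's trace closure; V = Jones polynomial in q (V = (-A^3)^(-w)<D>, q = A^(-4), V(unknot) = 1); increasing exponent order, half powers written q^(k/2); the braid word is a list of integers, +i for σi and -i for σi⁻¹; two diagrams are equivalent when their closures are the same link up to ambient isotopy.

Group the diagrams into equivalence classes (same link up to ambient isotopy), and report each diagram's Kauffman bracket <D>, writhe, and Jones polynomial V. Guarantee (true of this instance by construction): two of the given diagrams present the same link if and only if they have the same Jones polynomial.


grouping into links: {D1, D2, D3, D4}
V(D1) = -q^(-5/2) - q^(-1/2)  (w -1, c 7, <D> = A^-1 + A^7)
V(D2) = -q^(-5/2) - q^(-1/2)  [9 crossings, <D> = A^-7 + A, w = -3]
V(D3) = -q^(-5/2) - q^(-1/2)  (w -3, c 7, <D> = A^-7 + A)
V(D4) = -q^(-5/2) - q^(-1/2)  (w -1, c 7, <D> = A^-1 + A^7)
why: one V(q) for all 4 diagrams — one class (guaranteed)


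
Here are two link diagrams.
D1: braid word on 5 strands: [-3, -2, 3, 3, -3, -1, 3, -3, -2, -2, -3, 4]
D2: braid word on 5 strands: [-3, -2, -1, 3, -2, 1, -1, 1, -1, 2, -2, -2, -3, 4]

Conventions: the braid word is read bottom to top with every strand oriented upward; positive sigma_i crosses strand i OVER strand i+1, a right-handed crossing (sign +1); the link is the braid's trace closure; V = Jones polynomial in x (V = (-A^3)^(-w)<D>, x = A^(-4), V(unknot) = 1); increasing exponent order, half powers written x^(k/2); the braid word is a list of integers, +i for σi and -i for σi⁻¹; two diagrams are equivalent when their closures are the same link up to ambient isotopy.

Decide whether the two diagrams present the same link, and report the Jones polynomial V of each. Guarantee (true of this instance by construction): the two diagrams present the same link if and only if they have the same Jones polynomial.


equivalent: yes
V(D1) = -x^-6 + x^-5 - x^-4 + 2x^-3 - x^-2 + x^-1  (w -4, c 12, <D> = A^-8 - A^-4 + 2 - A^4 + A^8 - A^12)
V(D2) = -x^-6 + x^-5 - x^-4 + 2x^-3 - x^-2 + x^-1  (w -4, c 14, <D> = A^-8 - A^-4 + 2 - A^4 + A^8 - A^12)
why: one V(x) for all 2 diagrams — one class (guaranteed)


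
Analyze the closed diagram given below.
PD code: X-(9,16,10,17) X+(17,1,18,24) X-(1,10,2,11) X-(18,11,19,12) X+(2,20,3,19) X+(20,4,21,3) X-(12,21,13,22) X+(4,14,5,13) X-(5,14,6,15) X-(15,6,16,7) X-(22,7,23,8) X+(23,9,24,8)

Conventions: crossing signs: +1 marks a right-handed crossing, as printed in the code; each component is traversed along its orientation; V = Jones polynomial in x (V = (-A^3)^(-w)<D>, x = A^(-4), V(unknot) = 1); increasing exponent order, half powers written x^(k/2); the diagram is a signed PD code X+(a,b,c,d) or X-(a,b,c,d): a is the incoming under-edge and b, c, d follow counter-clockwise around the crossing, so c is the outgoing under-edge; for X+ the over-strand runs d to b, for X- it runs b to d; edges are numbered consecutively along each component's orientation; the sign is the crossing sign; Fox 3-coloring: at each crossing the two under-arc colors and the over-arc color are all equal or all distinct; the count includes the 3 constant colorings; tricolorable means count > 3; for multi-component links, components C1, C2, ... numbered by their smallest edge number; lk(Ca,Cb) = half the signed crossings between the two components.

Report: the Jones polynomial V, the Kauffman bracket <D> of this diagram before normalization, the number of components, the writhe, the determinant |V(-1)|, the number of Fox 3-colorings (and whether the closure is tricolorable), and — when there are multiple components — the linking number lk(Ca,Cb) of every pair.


Jones polynomial: V(x) = -x^-5 + x^-4 - x^-3 + 2x^-2 - x^-1 + 2 - x
<D> = -A^-10 + 2A^-6 - A^-2 + 2A^2 - A^6 + A^10 - A^14; writhe -2
components 1, writhe -2 (12 crossings)
3-colorings: 9 of 3^12, det 9 — tricolorable
note: |V(-1)| = 9: so tricolorable, since 3 divides 9


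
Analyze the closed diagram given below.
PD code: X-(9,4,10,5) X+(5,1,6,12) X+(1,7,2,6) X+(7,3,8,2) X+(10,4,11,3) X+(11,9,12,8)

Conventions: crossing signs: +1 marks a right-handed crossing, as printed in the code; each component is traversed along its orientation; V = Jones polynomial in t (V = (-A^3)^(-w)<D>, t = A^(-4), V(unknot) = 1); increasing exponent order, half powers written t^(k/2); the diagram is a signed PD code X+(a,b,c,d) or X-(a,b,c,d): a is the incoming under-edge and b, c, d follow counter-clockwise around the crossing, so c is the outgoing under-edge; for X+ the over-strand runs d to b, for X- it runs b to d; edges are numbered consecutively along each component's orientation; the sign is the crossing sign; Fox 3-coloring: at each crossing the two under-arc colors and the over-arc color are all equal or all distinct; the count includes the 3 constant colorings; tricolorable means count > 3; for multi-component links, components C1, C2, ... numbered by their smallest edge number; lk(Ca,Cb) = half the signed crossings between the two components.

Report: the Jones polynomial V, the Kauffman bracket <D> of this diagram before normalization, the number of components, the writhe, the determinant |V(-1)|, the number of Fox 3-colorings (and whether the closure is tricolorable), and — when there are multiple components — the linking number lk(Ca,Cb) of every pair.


V = t + t^3 - t^4
<D> = -A^-4 + 1 + A^8 (w = +4)
1 component over 6 crossings, w = +4
9 Fox colorings among 3^6, |V(-1)| = 3: tricolorable
why: w = +4 shifts under R1 moves; the (-A^3)^(-4) factor cancels that in V


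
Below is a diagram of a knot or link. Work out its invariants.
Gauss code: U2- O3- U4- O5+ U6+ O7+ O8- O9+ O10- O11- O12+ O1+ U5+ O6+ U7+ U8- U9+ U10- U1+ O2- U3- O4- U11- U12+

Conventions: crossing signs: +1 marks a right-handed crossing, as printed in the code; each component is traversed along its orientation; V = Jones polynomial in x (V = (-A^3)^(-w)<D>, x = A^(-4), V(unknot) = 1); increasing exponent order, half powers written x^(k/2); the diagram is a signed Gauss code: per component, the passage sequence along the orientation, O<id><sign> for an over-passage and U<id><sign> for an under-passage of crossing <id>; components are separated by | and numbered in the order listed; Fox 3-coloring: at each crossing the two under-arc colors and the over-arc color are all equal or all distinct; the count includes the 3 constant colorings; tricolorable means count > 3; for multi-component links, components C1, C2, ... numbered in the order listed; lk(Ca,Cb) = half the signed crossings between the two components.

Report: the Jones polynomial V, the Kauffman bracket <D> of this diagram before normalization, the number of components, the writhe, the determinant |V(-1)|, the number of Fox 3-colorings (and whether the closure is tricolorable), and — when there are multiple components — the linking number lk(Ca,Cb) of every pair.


V = -x^-3 + x^-2 - x^-1 + 3 - x + x^2 - x^3
<D> = -A^-12 + A^-8 - A^-4 + 3 - A^4 + A^8 - A^12 (w = 0)
1 component over 12 crossings, w = 0
27 Fox colorings among 3^12, |V(-1)| = 9: tricolorable
why: V is palindromic (span 6, det 9): x -> 1/x fixes it; necessary, not sufficient, for amphichirality


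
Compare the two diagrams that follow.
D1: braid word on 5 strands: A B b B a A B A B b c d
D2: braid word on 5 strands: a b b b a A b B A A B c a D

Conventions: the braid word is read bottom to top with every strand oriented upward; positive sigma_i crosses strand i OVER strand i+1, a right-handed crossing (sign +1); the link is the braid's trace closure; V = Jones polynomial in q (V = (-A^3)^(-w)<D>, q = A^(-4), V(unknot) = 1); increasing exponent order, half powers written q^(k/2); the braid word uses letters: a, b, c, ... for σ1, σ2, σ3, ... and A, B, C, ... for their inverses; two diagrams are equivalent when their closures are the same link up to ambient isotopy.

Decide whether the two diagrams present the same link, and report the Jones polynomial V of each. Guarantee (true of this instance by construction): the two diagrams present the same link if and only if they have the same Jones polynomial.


same link: no
V(D1) = q^-5 + 2q^-3 + q^-1  [12 crossings, <D> = A^-2 + 2A^6 + A^14, w = -2]
V(D2) = q^-1 - 1 + 3q - q^2 + 3q^3 - 2q^4 + q^5  [14 crossings, <D> = A^-14 - 2A^-10 + 3A^-6 - A^-2 + 3A^2 - A^6 + A^10, w = +2]
insight: 2 values of V(q) split the 2 diagrams


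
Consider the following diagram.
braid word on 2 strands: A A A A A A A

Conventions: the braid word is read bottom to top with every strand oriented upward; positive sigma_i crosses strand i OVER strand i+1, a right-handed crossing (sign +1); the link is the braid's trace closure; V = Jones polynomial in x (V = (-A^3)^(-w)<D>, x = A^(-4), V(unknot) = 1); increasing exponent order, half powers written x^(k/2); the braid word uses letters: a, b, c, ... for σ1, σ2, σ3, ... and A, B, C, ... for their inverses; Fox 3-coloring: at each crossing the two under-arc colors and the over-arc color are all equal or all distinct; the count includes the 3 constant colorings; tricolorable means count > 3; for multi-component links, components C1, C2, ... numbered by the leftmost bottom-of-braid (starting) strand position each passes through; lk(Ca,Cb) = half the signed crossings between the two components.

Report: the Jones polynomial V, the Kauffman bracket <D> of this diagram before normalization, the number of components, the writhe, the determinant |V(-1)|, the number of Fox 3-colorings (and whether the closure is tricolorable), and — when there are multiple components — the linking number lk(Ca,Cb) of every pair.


V = -x^-10 + x^-9 - x^-8 + x^-7 - x^-6 + x^-5 + x^-3
<D> = -A^-9 - A^-1 + A^3 - A^7 + A^11 - A^15 + A^19 (w = -7)
1 component over 7 crossings, w = -7
3 Fox colorings among 3^7, |V(-1)| = 7: not tricolorable
why: one generator, power 7: the (2,7) torus pattern


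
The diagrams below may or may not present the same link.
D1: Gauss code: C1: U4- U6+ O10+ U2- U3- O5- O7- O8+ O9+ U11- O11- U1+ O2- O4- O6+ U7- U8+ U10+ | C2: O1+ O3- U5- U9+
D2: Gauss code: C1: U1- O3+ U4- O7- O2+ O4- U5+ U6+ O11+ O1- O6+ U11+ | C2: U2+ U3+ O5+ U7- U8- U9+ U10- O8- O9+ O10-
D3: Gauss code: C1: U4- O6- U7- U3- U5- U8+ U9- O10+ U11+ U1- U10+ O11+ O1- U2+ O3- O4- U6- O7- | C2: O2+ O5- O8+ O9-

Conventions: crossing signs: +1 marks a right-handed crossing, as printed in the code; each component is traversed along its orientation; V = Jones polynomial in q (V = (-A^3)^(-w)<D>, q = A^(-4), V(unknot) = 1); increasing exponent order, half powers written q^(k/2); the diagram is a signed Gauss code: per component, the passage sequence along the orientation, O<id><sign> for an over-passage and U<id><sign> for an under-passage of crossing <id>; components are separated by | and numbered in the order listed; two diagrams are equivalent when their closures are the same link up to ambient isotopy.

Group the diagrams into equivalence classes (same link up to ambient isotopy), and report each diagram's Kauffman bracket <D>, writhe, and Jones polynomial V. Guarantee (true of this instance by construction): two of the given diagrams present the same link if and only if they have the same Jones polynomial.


grouping into links: {D1} | {D2} | {D3}
V(D1) = -q^(-1/2) - q^(1/2)  (w -1, c 11, <D> = A^-5 + A^-1)
V(D2) = -q^(1/2) - q^(5/2)  (w +1, c 11, <D> = A^-7 + A)
V(D3) = q^(-9/2) - q^(-5/2) - q^(-3/2) - q^(-1/2)  (w -3, c 11, <D> = A^-7 + A^-3 + A - A^9)
key observation: 3 classes among 3 diagrams; unequal V(q) rules out equality


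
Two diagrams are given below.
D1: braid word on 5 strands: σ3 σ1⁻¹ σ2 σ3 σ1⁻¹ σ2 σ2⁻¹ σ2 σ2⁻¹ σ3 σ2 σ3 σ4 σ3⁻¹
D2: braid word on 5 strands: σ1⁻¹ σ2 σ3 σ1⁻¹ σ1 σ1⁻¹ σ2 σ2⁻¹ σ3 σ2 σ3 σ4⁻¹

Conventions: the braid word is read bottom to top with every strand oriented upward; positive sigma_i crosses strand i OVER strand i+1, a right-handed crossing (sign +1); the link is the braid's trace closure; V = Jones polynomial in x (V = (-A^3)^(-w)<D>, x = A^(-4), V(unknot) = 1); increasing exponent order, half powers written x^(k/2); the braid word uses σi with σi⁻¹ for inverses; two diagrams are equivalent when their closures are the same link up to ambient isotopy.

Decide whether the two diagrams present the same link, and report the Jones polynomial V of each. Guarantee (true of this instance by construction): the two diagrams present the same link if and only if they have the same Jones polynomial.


equivalent: yes
D1 (bracket A^-8 - 2A^-4 + 2 - 2A^4 + 2A^8 - A^12 + A^16; 14 crossings at w = +4): V = x^-1 - 1 + 2x - 2x^2 + 2x^3 - 2x^4 + x^5
V(D2) = x^-1 - 1 + 2x - 2x^2 + 2x^3 - 2x^4 + x^5  [12 crossings, <D> = A^-14 - 2A^-10 + 2A^-6 - 2A^-2 + 2A^2 - A^6 + A^10, w = +2]
observation: all 2 diagrams share one V(x), hence one class


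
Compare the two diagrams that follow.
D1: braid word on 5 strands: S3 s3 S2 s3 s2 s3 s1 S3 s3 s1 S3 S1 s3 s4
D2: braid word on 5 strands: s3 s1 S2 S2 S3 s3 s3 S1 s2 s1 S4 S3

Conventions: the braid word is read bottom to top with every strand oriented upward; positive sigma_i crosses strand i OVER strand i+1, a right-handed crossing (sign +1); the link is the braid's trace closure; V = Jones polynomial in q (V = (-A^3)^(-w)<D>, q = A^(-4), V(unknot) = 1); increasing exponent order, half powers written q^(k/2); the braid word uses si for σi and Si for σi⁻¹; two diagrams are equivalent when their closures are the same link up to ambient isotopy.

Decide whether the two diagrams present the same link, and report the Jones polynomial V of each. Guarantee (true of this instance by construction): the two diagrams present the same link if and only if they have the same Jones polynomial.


same link: no
V(D1) = 1  [14 crossings, <D> = A^12, w = +4]
V(D2) = q^-2 - q^-1 + 1 - q + q^2  (w 0, c 12, <D> = A^-8 - A^-4 + 1 - A^4 + A^8)
note: V(q) takes 2 values over 2 diagrams, fixing the grouping


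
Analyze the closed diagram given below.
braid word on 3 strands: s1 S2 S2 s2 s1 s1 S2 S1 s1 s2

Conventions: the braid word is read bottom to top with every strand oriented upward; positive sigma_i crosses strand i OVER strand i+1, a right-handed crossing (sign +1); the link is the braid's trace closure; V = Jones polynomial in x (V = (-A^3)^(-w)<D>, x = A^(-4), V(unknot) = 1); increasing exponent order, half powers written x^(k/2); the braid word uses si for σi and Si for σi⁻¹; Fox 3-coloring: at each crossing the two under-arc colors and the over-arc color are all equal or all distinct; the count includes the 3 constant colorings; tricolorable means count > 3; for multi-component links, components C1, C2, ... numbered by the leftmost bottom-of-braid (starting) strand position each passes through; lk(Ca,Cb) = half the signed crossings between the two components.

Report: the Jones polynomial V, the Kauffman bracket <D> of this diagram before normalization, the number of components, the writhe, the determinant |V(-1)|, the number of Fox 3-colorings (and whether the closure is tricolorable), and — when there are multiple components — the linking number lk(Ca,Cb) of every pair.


V(x) = x + x^3 - x^4
bracket: -A^-10 + A^-6 + A^2, w = +2
1 component, writhe +2, over 10 crossings
det 3, colorings 9 of 3^10 — tricolorable
observation: the word shrinks to σ1 σ2⁻¹ σ1 σ1 after cancelling
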